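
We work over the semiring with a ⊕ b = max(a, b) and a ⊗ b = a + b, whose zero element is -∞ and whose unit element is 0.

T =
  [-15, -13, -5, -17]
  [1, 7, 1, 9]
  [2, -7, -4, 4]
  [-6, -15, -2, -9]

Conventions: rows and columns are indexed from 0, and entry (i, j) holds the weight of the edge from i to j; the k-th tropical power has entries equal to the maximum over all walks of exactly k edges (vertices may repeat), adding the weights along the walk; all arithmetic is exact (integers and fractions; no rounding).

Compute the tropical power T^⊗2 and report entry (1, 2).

T^⊗2:
  [-3, -6, -9, -1]
  [8, 14, 8, 16]
  [-2, 0, 2, 2]
  [0, -8, -6, 2]
Key observation: the optimum is the walk 1->1->2, with weight 7 + 1 = 8.
Optimal value attained by: walk 1->1->2.
Answer: (T^⊗2)[1][2] = 8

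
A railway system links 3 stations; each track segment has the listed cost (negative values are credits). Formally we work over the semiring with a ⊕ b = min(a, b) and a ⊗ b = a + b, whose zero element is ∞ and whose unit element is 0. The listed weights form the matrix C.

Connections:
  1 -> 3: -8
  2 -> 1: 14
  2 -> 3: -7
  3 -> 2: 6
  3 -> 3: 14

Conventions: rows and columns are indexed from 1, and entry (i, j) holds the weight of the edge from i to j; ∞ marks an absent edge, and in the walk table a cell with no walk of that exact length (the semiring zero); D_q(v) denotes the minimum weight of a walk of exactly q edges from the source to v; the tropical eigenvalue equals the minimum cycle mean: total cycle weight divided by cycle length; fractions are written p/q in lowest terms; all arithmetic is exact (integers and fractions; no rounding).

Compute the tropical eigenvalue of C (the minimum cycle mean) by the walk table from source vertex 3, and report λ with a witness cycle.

q=0: [∞, ∞, 0]
q=1: [∞, 6, 14]
q=2: [20, 20, -1]
q=3: [34, 5, 12]
Optimal cycle mean attained by: cycle 2->3->2, total (-7) + 6, length 2.
Answer: λ = -1/2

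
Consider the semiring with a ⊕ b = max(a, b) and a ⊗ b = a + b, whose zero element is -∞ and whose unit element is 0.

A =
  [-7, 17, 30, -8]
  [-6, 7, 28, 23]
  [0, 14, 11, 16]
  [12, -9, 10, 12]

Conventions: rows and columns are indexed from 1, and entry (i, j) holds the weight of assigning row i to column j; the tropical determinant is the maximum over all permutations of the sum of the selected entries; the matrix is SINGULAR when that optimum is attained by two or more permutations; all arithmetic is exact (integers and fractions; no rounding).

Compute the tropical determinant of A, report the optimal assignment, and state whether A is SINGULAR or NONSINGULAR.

σ = (1, 2, 3, 4): (-7) + 7 + 11 + 12 = 23
σ = (1, 2, 4, 3): (-7) + 7 + 16 + 10 = 26
σ = (1, 3, 2, 4): (-7) + 28 + 14 + 12 = 47
σ = (1, 3, 4, 2): (-7) + 28 + 16 + (-9) = 28
σ = (1, 4, 2, 3): (-7) + 23 + 14 + 10 = 40
σ = (1, 4, 3, 2): (-7) + 23 + 11 + (-9) = 18
σ = (2, 1, 3, 4): 17 + (-6) + 11 + 12 = 34
σ = (2, 1, 4, 3): 17 + (-6) + 16 + 10 = 37
σ = (2, 3, 1, 4): 17 + 28 + 0 + 12 = 57
σ = (2, 3, 4, 1): 17 + 28 + 16 + 12 = 73
σ = (2, 4, 1, 3): 17 + 23 + 0 + 10 = 50
σ = (2, 4, 3, 1): 17 + 23 + 11 + 12 = 63
σ = (3, 1, 2, 4): 30 + (-6) + 14 + 12 = 50
σ = (3, 1, 4, 2): 30 + (-6) + 16 + (-9) = 31
σ = (3, 2, 1, 4): 30 + 7 + 0 + 12 = 49
σ = (3, 2, 4, 1): 30 + 7 + 16 + 12 = 65
σ = (3, 4, 1, 2): 30 + 23 + 0 + (-9) = 44
σ = (3, 4, 2, 1): 30 + 23 + 14 + 12 = 79
σ = (4, 1, 2, 3): (-8) + (-6) + 14 + 10 = 10
σ = (4, 1, 3, 2): (-8) + (-6) + 11 + (-9) = -12
σ = (4, 2, 1, 3): (-8) + 7 + 0 + 10 = 9
σ = (4, 2, 3, 1): (-8) + 7 + 11 + 12 = 22
σ = (4, 3, 1, 2): (-8) + 28 + 0 + (-9) = 11
σ = (4, 3, 2, 1): (-8) + 28 + 14 + 12 = 46
Optimal value attained by: σ = (3, 4, 2, 1).
Answer: det⊕(A) = 79; verdict: NONSINGULAR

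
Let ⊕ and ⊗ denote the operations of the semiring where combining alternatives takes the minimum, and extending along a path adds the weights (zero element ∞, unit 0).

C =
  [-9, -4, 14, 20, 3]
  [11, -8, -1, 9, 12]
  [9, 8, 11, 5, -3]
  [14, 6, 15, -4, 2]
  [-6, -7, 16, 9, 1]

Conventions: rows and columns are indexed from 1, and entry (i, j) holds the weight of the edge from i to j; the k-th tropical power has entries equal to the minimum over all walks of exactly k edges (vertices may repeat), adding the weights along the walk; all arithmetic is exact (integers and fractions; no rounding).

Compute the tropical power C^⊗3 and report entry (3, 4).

C^⊗2:
  [-18, -13, -5, 5, -6]
  [2, -16, -9, 1, -4]
  [-9, -10, 7, 1, -2]
  [-4, -5, 5, -8, -2]
  [-15, -15, -8, 2, -3]
C^⊗3:
  [-27, -22, -14, -4, -15]
  [-10, -24, -17, -7, -12]
  [-18, -18, -11, -3, -6]
  [-13, -13, -6, -12, -6]
  [-24, -23, -16, -6, -12]
Key observation: the optimum is the walk 3->4->4->4, with weight 5 + (-4) + (-4) = -3.
Optimal value attained by: walk 3->4->4->4.
Answer: (C^⊗3)[3][4] = -3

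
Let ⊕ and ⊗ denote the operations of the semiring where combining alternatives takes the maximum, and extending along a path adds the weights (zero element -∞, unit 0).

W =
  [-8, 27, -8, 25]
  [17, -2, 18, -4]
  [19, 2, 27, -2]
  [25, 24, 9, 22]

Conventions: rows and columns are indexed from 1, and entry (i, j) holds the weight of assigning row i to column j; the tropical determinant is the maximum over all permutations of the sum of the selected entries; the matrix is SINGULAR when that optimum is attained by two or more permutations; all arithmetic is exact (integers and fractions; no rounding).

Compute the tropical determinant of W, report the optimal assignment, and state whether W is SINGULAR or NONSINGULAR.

σ = (1, 2, 3, 4): (-8) + (-2) + 27 + 22 = 39
σ = (1, 2, 4, 3): (-8) + (-2) + (-2) + 9 = -3
σ = (1, 3, 2, 4): (-8) + 18 + 2 + 22 = 34
σ = (1, 3, 4, 2): (-8) + 18 + (-2) + 24 = 32
σ = (1, 4, 2, 3): (-8) + (-4) + 2 + 9 = -1
σ = (1, 4, 3, 2): (-8) + (-4) + 27 + 24 = 39
σ = (2, 1, 3, 4): 27 + 17 + 27 + 22 = 93
σ = (2, 1, 4, 3): 27 + 17 + (-2) + 9 = 51
σ = (2, 3, 1, 4): 27 + 18 + 19 + 22 = 86
σ = (2, 3, 4, 1): 27 + 18 + (-2) + 25 = 68
σ = (2, 4, 1, 3): 27 + (-4) + 19 + 9 = 51
σ = (2, 4, 3, 1): 27 + (-4) + 27 + 25 = 75
σ = (3, 1, 2, 4): (-8) + 17 + 2 + 22 = 33
σ = (3, 1, 4, 2): (-8) + 17 + (-2) + 24 = 31
σ = (3, 2, 1, 4): (-8) + (-2) + 19 + 22 = 31
σ = (3, 2, 4, 1): (-8) + (-2) + (-2) + 25 = 13
σ = (3, 4, 1, 2): (-8) + (-4) + 19 + 24 = 31
σ = (3, 4, 2, 1): (-8) + (-4) + 2 + 25 = 15
σ = (4, 1, 2, 3): 25 + 17 + 2 + 9 = 53
σ = (4, 1, 3, 2): 25 + 17 + 27 + 24 = 93
σ = (4, 2, 1, 3): 25 + (-2) + 19 + 9 = 51
σ = (4, 2, 3, 1): 25 + (-2) + 27 + 25 = 75
σ = (4, 3, 1, 2): 25 + 18 + 19 + 24 = 86
σ = (4, 3, 2, 1): 25 + 18 + 2 + 25 = 70
Optimal value attained by: σ = (2, 1, 3, 4).
Answer: det⊕(W) = 93; verdict: SINGULAR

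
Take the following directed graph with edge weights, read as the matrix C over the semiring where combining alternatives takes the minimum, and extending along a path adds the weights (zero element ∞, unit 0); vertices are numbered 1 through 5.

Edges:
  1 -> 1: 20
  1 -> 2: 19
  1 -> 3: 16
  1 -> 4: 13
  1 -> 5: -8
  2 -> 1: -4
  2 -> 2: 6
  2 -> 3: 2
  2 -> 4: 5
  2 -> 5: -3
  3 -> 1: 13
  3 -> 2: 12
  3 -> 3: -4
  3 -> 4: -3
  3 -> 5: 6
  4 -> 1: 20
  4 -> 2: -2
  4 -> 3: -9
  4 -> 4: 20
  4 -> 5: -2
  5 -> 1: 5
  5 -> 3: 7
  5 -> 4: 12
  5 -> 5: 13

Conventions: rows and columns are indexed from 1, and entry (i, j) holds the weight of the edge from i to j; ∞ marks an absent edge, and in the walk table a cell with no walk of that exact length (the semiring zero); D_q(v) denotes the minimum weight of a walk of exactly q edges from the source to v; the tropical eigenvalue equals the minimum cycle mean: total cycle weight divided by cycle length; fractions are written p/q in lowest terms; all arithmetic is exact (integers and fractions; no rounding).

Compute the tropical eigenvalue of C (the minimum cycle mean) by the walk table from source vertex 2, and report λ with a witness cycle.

q=0: [∞, 0, ∞, ∞, ∞]
q=1: [-4, 6, 2, 5, -3]
q=2: [2, 3, -4, -1, -12]
q=3: [-7, -3, -10, -7, -6]
q=4: [-7, -9, -16, -13, -15]
q=5: [-13, -15, -22, -19, -15]
Optimal cycle mean attained by: cycle 3->4->3, total (-3) + (-9), length 2.
Answer: λ = -6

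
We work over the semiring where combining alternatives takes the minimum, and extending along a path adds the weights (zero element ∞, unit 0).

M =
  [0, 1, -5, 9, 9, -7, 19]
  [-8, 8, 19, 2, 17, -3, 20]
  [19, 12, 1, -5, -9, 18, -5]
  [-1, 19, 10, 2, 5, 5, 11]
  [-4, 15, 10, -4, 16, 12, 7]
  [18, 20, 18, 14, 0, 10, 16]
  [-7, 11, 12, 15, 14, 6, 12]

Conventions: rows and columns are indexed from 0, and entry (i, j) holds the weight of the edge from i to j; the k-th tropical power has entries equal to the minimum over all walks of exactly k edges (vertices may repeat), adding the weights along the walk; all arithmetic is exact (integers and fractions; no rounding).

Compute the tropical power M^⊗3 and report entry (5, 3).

M^⊗2:
  [-7, 1, -5, -10, -14, -7, -10]
  [-8, -7, -13, 1, -3, -15, 11]
  [-13, 6, 1, -13, -8, 0, -4]
  [-1, 0, -6, 1, 1, -8, 5]
  [-5, -3, -9, -2, 1, -11, 5]
  [-4, 15, 10, -4, 9, 11, 7]
  [-7, -6, -12, 2, 2, -14, 7]
M^⊗3:
  [-18, -6, -12, -18, -14, -14, -10]
  [-15, -7, -13, -18, -22, -15, -18]
  [-14, -12, -18, -12, -8, -20, -4]
  [-8, 0, -6, -11, -15, -8, -11]
  [-11, -4, -10, -14, -18, -12, -14]
  [-5, -3, -9, -2, 1, -11, 5]
  [-14, -6, -12, -17, -21, -14, -17]
Key observation: the optimum is the walk 5->4->3->3, with weight 0 + (-4) + 2 = -2.
Optimal value attained by: walk 5->4->3->3.
Answer: (M^⊗3)[5][3] = -2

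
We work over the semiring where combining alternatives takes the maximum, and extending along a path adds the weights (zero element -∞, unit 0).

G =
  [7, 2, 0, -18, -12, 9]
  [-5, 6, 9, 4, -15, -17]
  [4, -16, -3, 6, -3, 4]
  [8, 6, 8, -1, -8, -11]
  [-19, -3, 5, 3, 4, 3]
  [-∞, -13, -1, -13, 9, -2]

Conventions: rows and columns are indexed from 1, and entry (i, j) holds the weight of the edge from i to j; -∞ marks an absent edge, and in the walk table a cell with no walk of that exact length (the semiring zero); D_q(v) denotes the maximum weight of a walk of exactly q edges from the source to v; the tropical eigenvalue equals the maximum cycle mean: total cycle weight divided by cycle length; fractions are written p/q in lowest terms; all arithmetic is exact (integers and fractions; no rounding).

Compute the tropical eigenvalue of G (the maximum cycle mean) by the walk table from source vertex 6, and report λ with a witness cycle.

q=0: [-∞, -∞, -∞, -∞, -∞, 0]
q=1: [-∞, -13, -1, -13, 9, -2]
q=2: [3, 6, 14, 12, 13, 12]
q=3: [20, 18, 20, 20, 21, 18]
q=4: [28, 26, 28, 26, 27, 29]
q=5: [35, 32, 35, 34, 38, 37]
q=6: [42, 40, 43, 41, 46, 44]
Optimal cycle mean attained by: cycle 1->6->5->3->4->1, total 9 + 9 + 5 + 6 + 8, length 5.
Answer: λ = 37/5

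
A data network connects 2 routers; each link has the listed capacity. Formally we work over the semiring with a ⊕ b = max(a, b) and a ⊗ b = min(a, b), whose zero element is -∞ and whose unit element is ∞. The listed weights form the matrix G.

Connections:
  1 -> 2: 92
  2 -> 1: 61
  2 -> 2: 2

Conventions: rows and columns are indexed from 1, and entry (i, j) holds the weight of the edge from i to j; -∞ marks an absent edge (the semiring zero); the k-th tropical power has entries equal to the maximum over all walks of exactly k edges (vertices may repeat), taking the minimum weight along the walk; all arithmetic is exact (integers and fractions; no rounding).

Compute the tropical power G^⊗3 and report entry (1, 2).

G^⊗2:
  [61, 2]
  [2, 61]
G^⊗3:
  [2, 61]
  [61, 2]
Key observation: the optimum is the walk 1->2->1->2, with weight 92 min 61 min 92 = 61.
Optimal value attained by: walk 1->2->1->2.
Answer: (G^⊗3)[1][2] = 61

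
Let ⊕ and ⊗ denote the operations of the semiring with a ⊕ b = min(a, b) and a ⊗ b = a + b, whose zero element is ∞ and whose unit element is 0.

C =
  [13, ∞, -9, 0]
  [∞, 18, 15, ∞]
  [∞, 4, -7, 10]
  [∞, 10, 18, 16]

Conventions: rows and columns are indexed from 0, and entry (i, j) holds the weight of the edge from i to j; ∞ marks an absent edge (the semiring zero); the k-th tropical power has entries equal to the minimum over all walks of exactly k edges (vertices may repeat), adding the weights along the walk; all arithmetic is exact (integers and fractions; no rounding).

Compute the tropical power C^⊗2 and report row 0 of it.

C^⊗2:
  [26, -5, -16, 1]
  [∞, 19, 8, 25]
  [∞, -3, -14, 3]
  [∞, 22, 11, 28]
Answer: row 0 of C^⊗2 = [26, -5, -16, 1]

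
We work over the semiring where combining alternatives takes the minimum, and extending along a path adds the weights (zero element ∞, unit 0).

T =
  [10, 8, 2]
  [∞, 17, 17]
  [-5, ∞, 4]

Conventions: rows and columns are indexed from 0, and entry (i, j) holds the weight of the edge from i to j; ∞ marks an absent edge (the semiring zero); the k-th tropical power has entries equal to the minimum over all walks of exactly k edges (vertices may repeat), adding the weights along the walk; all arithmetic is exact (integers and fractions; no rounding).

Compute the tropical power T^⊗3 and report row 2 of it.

T^⊗2:
  [-3, 18, 6]
  [12, 34, 21]
  [-1, 3, -3]
T^⊗3:
  [1, 5, -1]
  [16, 20, 14]
  [-8, 7, 1]
Answer: row 2 of T^⊗3 = [-8, 7, 1]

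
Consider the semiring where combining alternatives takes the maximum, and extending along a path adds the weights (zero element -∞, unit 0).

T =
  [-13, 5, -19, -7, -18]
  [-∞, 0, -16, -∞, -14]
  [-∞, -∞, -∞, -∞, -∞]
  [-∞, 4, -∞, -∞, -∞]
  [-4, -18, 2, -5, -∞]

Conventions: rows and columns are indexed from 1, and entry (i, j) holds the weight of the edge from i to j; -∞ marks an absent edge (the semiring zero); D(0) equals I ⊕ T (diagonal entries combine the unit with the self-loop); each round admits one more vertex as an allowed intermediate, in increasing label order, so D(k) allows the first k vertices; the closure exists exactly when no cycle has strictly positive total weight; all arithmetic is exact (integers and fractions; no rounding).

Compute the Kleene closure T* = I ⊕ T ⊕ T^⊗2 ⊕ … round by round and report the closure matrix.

D(0):
  [0, 5, -19, -7, -18]
  [-∞, 0, -16, -∞, -14]
  [-∞, -∞, 0, -∞, -∞]
  [-∞, 4, -∞, 0, -∞]
  [-4, -18, 2, -5, 0]
D(1):
  [0, 5, -19, -7, -18]
  [-∞, 0, -16, -∞, -14]
  [-∞, -∞, 0, -∞, -∞]
  [-∞, 4, -∞, 0, -∞]
  [-4, 1, 2, -5, 0]
D(2):
  [0, 5, -11, -7, -9]
  [-∞, 0, -16, -∞, -14]
  [-∞, -∞, 0, -∞, -∞]
  [-∞, 4, -12, 0, -10]
  [-4, 1, 2, -5, 0]
D(3):
  [0, 5, -11, -7, -9]
  [-∞, 0, -16, -∞, -14]
  [-∞, -∞, 0, -∞, -∞]
  [-∞, 4, -12, 0, -10]
  [-4, 1, 2, -5, 0]
D(4):
  [0, 5, -11, -7, -9]
  [-∞, 0, -16, -∞, -14]
  [-∞, -∞, 0, -∞, -∞]
  [-∞, 4, -12, 0, -10]
  [-4, 1, 2, -5, 0]
D(5):
  [0, 5, -7, -7, -9]
  [-18, 0, -12, -19, -14]
  [-∞, -∞, 0, -∞, -∞]
  [-14, 4, -8, 0, -10]
  [-4, 1, 2, -5, 0]
Answer: T* = [[0, 5, -7, -7, -9], [-18, 0, -12, -19, -14], [-∞, -∞, 0, -∞, -∞], [-14, 4, -8, 0, -10], [-4, 1, 2, -5, 0]]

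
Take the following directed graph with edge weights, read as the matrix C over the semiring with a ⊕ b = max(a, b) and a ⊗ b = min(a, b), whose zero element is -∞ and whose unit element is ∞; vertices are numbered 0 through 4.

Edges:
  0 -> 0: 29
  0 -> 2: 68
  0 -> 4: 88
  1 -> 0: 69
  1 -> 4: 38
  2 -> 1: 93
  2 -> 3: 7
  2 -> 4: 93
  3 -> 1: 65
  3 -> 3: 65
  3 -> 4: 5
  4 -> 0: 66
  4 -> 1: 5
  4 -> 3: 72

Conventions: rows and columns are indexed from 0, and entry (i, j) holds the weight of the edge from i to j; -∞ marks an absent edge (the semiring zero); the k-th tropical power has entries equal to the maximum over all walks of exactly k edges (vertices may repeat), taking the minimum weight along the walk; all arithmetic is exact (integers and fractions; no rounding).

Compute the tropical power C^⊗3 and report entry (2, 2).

C^⊗2:
  [66, 68, 29, 72, 68]
  [38, 5, 68, 38, 69]
  [69, 7, -∞, 72, 38]
  [65, 65, -∞, 65, 38]
  [29, 65, 66, 65, 66]
C^⊗3:
  [68, 65, 66, 68, 66]
  [66, 68, 38, 69, 68]
  [38, 65, 68, 65, 69]
  [65, 65, 65, 65, 65]
  [66, 66, 29, 66, 66]
Key observation: the optimum is the walk 2->1->0->2, with weight 93 min 69 min 68 = 68.
Optimal value attained by: walk 2->1->0->2.
Answer: (C^⊗3)[2][2] = 68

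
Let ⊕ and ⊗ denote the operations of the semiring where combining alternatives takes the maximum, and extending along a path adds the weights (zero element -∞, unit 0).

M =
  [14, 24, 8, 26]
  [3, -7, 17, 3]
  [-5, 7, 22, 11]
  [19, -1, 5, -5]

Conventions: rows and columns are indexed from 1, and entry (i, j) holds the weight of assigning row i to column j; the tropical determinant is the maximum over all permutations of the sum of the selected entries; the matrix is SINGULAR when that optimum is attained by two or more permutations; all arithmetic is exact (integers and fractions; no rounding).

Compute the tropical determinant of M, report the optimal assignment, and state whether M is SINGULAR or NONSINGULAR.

σ = (1, 2, 3, 4): 14 + (-7) + 22 + (-5) = 24
σ = (1, 2, 4, 3): 14 + (-7) + 11 + 5 = 23
σ = (1, 3, 2, 4): 14 + 17 + 7 + (-5) = 33
σ = (1, 3, 4, 2): 14 + 17 + 11 + (-1) = 41
σ = (1, 4, 2, 3): 14 + 3 + 7 + 5 = 29
σ = (1, 4, 3, 2): 14 + 3 + 22 + (-1) = 38
σ = (2, 1, 3, 4): 24 + 3 + 22 + (-5) = 44
σ = (2, 1, 4, 3): 24 + 3 + 11 + 5 = 43
σ = (2, 3, 1, 4): 24 + 17 + (-5) + (-5) = 31
σ = (2, 3, 4, 1): 24 + 17 + 11 + 19 = 71
σ = (2, 4, 1, 3): 24 + 3 + (-5) + 5 = 27
σ = (2, 4, 3, 1): 24 + 3 + 22 + 19 = 68
σ = (3, 1, 2, 4): 8 + 3 + 7 + (-5) = 13
σ = (3, 1, 4, 2): 8 + 3 + 11 + (-1) = 21
σ = (3, 2, 1, 4): 8 + (-7) + (-5) + (-5) = -9
σ = (3, 2, 4, 1): 8 + (-7) + 11 + 19 = 31
σ = (3, 4, 1, 2): 8 + 3 + (-5) + (-1) = 5
σ = (3, 4, 2, 1): 8 + 3 + 7 + 19 = 37
σ = (4, 1, 2, 3): 26 + 3 + 7 + 5 = 41
σ = (4, 1, 3, 2): 26 + 3 + 22 + (-1) = 50
σ = (4, 2, 1, 3): 26 + (-7) + (-5) + 5 = 19
σ = (4, 2, 3, 1): 26 + (-7) + 22 + 19 = 60
σ = (4, 3, 1, 2): 26 + 17 + (-5) + (-1) = 37
σ = (4, 3, 2, 1): 26 + 17 + 7 + 19 = 69
Optimal value attained by: σ = (2, 3, 4, 1).
Answer: det⊕(M) = 71; verdict: NONSINGULAR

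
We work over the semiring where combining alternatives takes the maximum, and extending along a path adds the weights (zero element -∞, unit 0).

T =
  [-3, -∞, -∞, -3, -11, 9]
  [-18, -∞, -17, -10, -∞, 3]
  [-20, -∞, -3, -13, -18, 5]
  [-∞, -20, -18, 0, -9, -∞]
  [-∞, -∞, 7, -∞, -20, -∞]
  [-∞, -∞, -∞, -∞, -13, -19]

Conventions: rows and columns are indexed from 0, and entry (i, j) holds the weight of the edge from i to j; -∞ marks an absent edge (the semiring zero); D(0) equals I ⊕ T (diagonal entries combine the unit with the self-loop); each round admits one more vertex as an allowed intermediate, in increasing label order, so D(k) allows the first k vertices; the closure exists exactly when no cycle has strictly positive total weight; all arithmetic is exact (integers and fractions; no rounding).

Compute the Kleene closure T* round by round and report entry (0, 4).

D(0):
  [0, -∞, -∞, -3, -11, 9]
  [-18, 0, -17, -10, -∞, 3]
  [-20, -∞, 0, -13, -18, 5]
  [-∞, -20, -18, 0, -9, -∞]
  [-∞, -∞, 7, -∞, 0, -∞]
  [-∞, -∞, -∞, -∞, -13, 0]
D(1):
  [0, -∞, -∞, -3, -11, 9]
  [-18, 0, -17, -10, -29, 3]
  [-20, -∞, 0, -13, -18, 5]
  [-∞, -20, -18, 0, -9, -∞]
  [-∞, -∞, 7, -∞, 0, -∞]
  [-∞, -∞, -∞, -∞, -13, 0]
D(2):
  [0, -∞, -∞, -3, -11, 9]
  [-18, 0, -17, -10, -29, 3]
  [-20, -∞, 0, -13, -18, 5]
  [-38, -20, -18, 0, -9, -17]
  [-∞, -∞, 7, -∞, 0, -∞]
  [-∞, -∞, -∞, -∞, -13, 0]
D(3):
  [0, -∞, -∞, -3, -11, 9]
  [-18, 0, -17, -10, -29, 3]
  [-20, -∞, 0, -13, -18, 5]
  [-38, -20, -18, 0, -9, -13]
  [-13, -∞, 7, -6, 0, 12]
  [-∞, -∞, -∞, -∞, -13, 0]
D(4):
  [0, -23, -21, -3, -11, 9]
  [-18, 0, -17, -10, -19, 3]
  [-20, -33, 0, -13, -18, 5]
  [-38, -20, -18, 0, -9, -13]
  [-13, -26, 7, -6, 0, 12]
  [-∞, -∞, -∞, -∞, -13, 0]
D(5):
  [0, -23, -4, -3, -11, 9]
  [-18, 0, -12, -10, -19, 3]
  [-20, -33, 0, -13, -18, 5]
  [-22, -20, -2, 0, -9, 3]
  [-13, -26, 7, -6, 0, 12]
  [-26, -39, -6, -19, -13, 0]
D(6):
  [0, -23, 3, -3, -4, 9]
  [-18, 0, -3, -10, -10, 3]
  [-20, -33, 0, -13, -8, 5]
  [-22, -20, -2, 0, -9, 3]
  [-13, -26, 7, -6, 0, 12]
  [-26, -39, -6, -19, -13, 0]
Answer: T*[0][4] = -4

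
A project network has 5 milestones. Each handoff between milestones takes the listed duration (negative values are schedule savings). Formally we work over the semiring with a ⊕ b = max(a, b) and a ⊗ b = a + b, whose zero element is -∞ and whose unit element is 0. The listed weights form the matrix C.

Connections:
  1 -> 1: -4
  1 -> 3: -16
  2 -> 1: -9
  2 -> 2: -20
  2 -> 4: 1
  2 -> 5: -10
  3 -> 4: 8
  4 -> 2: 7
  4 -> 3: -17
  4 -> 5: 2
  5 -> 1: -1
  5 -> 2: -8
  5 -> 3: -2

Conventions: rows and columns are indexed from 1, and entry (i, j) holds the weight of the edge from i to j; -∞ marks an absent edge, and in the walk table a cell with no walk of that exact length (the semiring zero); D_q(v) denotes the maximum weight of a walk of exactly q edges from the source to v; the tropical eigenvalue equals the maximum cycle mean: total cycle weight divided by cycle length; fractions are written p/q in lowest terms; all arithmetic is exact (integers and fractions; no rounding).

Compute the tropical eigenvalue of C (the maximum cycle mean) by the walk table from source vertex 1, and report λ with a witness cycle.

q=0: [0, -∞, -∞, -∞, -∞]
q=1: [-4, -∞, -16, -∞, -∞]
q=2: [-8, -∞, -20, -8, -∞]
q=3: [-12, -1, -24, -12, -6]
q=4: [-7, -5, -8, 0, -10]
q=5: [-11, 7, -12, 0, 2]
Optimal cycle mean attained by: cycle 2->4->2, total 1 + 7, length 2.
Answer: λ = 4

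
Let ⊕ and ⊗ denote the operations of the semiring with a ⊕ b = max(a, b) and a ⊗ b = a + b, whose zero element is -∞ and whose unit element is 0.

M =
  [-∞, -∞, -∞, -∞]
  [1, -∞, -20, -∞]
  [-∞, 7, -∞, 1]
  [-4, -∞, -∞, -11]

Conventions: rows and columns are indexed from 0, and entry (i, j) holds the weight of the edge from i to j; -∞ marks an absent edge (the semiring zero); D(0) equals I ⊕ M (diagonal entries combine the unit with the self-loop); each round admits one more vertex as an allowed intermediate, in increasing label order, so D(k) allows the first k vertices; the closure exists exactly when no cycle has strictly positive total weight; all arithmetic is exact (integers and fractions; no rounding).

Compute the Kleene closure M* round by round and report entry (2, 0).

D(0):
  [0, -∞, -∞, -∞]
  [1, 0, -20, -∞]
  [-∞, 7, 0, 1]
  [-4, -∞, -∞, 0]
D(1):
  [0, -∞, -∞, -∞]
  [1, 0, -20, -∞]
  [-∞, 7, 0, 1]
  [-4, -∞, -∞, 0]
D(2):
  [0, -∞, -∞, -∞]
  [1, 0, -20, -∞]
  [8, 7, 0, 1]
  [-4, -∞, -∞, 0]
D(3):
  [0, -∞, -∞, -∞]
  [1, 0, -20, -19]
  [8, 7, 0, 1]
  [-4, -∞, -∞, 0]
D(4):
  [0, -∞, -∞, -∞]
  [1, 0, -20, -19]
  [8, 7, 0, 1]
  [-4, -∞, -∞, 0]
Answer: M*[2][0] = 8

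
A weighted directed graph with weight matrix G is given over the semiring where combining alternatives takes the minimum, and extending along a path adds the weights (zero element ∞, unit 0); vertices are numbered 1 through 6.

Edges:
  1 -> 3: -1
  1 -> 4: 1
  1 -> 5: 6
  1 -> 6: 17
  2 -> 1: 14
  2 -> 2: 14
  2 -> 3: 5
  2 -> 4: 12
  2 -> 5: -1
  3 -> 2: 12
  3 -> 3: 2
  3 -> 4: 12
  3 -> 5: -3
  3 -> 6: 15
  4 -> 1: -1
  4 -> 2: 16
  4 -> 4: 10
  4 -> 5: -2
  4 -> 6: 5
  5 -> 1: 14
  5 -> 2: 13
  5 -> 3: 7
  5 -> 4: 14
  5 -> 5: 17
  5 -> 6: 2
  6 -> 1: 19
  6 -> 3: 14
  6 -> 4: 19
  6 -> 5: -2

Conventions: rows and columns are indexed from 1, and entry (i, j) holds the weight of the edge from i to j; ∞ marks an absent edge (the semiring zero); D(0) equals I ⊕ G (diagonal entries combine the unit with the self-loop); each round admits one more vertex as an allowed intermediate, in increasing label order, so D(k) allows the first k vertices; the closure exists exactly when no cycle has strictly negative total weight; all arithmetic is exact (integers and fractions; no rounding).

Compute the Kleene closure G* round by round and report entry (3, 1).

D(0):
  [0, ∞, -1, 1, 6, 17]
  [14, 0, 5, 12, -1, ∞]
  [∞, 12, 0, 12, -3, 15]
  [-1, 16, ∞, 0, -2, 5]
  [14, 13, 7, 14, 0, 2]
  [19, ∞, 14, 19, -2, 0]
D(1):
  [0, ∞, -1, 1, 6, 17]
  [14, 0, 5, 12, -1, 31]
  [∞, 12, 0, 12, -3, 15]
  [-1, 16, -2, 0, -2, 5]
  [14, 13, 7, 14, 0, 2]
  [19, ∞, 14, 19, -2, 0]
D(2):
  [0, ∞, -1, 1, 6, 17]
  [14, 0, 5, 12, -1, 31]
  [26, 12, 0, 12, -3, 15]
  [-1, 16, -2, 0, -2, 5]
  [14, 13, 7, 14, 0, 2]
  [19, ∞, 14, 19, -2, 0]
D(3):
  [0, 11, -1, 1, -4, 14]
  [14, 0, 5, 12, -1, 20]
  [26, 12, 0, 12, -3, 15]
  [-1, 10, -2, 0, -5, 5]
  [14, 13, 7, 14, 0, 2]
  [19, 26, 14, 19, -2, 0]
D(4):
  [0, 11, -1, 1, -4, 6]
  [11, 0, 5, 12, -1, 17]
  [11, 12, 0, 12, -3, 15]
  [-1, 10, -2, 0, -5, 5]
  [13, 13, 7, 14, 0, 2]
  [18, 26, 14, 19, -2, 0]
D(5):
  [0, 9, -1, 1, -4, -2]
  [11, 0, 5, 12, -1, 1]
  [10, 10, 0, 11, -3, -1]
  [-1, 8, -2, 0, -5, -3]
  [13, 13, 7, 14, 0, 2]
  [11, 11, 5, 12, -2, 0]
D(6):
  [0, 9, -1, 1, -4, -2]
  [11, 0, 5, 12, -1, 1]
  [10, 10, 0, 11, -3, -1]
  [-1, 8, -2, 0, -5, -3]
  [13, 13, 7, 14, 0, 2]
  [11, 11, 5, 12, -2, 0]
Answer: G*[3][1] = 10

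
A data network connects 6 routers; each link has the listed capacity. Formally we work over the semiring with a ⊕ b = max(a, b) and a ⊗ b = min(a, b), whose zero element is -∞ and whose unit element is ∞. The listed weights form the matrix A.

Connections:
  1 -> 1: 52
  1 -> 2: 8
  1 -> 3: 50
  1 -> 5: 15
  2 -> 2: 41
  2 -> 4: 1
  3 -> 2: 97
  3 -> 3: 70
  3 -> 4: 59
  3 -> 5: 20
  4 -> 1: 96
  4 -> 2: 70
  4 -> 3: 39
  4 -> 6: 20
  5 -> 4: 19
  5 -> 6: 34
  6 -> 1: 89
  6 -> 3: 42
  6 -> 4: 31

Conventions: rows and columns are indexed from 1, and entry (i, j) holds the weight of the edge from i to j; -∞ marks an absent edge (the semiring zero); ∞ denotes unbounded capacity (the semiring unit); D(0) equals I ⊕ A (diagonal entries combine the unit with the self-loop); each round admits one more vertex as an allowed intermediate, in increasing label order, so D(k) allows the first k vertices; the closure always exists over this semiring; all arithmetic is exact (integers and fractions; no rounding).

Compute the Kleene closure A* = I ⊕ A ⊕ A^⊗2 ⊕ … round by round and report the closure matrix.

D(0):
  [∞, 8, 50, -∞, 15, -∞]
  [-∞, ∞, -∞, 1, -∞, -∞]
  [-∞, 97, ∞, 59, 20, -∞]
  [96, 70, 39, ∞, -∞, 20]
  [-∞, -∞, -∞, 19, ∞, 34]
  [89, -∞, 42, 31, -∞, ∞]
D(1):
  [∞, 8, 50, -∞, 15, -∞]
  [-∞, ∞, -∞, 1, -∞, -∞]
  [-∞, 97, ∞, 59, 20, -∞]
  [96, 70, 50, ∞, 15, 20]
  [-∞, -∞, -∞, 19, ∞, 34]
  [89, 8, 50, 31, 15, ∞]
D(2):
  [∞, 8, 50, 1, 15, -∞]
  [-∞, ∞, -∞, 1, -∞, -∞]
  [-∞, 97, ∞, 59, 20, -∞]
  [96, 70, 50, ∞, 15, 20]
  [-∞, -∞, -∞, 19, ∞, 34]
  [89, 8, 50, 31, 15, ∞]
D(3):
  [∞, 50, 50, 50, 20, -∞]
  [-∞, ∞, -∞, 1, -∞, -∞]
  [-∞, 97, ∞, 59, 20, -∞]
  [96, 70, 50, ∞, 20, 20]
  [-∞, -∞, -∞, 19, ∞, 34]
  [89, 50, 50, 50, 20, ∞]
D(4):
  [∞, 50, 50, 50, 20, 20]
  [1, ∞, 1, 1, 1, 1]
  [59, 97, ∞, 59, 20, 20]
  [96, 70, 50, ∞, 20, 20]
  [19, 19, 19, 19, ∞, 34]
  [89, 50, 50, 50, 20, ∞]
D(5):
  [∞, 50, 50, 50, 20, 20]
  [1, ∞, 1, 1, 1, 1]
  [59, 97, ∞, 59, 20, 20]
  [96, 70, 50, ∞, 20, 20]
  [19, 19, 19, 19, ∞, 34]
  [89, 50, 50, 50, 20, ∞]
D(6):
  [∞, 50, 50, 50, 20, 20]
  [1, ∞, 1, 1, 1, 1]
  [59, 97, ∞, 59, 20, 20]
  [96, 70, 50, ∞, 20, 20]
  [34, 34, 34, 34, ∞, 34]
  [89, 50, 50, 50, 20, ∞]
Answer: A* = [[∞, 50, 50, 50, 20, 20], [1, ∞, 1, 1, 1, 1], [59, 97, ∞, 59, 20, 20], [96, 70, 50, ∞, 20, 20], [34, 34, 34, 34, ∞, 34], [89, 50, 50, 50, 20, ∞]]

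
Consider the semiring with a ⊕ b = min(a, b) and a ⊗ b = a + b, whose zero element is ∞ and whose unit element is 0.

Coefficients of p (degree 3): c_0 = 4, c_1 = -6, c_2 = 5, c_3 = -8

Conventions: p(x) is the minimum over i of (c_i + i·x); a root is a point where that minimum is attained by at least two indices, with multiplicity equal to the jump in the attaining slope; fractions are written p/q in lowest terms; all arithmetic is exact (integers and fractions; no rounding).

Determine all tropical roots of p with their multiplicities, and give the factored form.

hull edge (i=0, c=4) to (i=1, c=-6): slope -10, span 1
hull edge (i=1, c=-6) to (i=3, c=-8): slope -1, span 2
Factored form: p(x) = -8 ⊗ (x ⊕ 1) ⊗ (x ⊕ 1) ⊗ (x ⊕ 10)
Answer: roots = 1 (mult 2), 10 (mult 1)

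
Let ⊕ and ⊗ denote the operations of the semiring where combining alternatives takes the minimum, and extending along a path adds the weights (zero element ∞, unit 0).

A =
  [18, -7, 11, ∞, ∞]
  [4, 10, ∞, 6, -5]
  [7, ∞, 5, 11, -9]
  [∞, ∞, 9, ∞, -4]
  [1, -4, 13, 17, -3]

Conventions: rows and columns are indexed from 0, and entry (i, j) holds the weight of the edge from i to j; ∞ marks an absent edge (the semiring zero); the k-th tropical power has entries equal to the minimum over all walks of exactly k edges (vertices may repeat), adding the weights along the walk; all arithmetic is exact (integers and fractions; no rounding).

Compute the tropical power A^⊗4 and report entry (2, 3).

A^⊗2:
  [-3, 3, 16, -1, -12]
  [-4, -9, 8, 12, -8]
  [-8, -13, 4, 8, -12]
  [-3, -8, 9, 13, -7]
  [-2, -7, 10, 2, -9]
A^⊗3:
  [-11, -16, 1, 5, -15]
  [-7, -12, 5, -3, -14]
  [-11, -16, 1, -7, -18]
  [-6, -11, 6, -2, -13]
  [-8, -13, 4, -1, -12]
A^⊗4:
  [-14, -19, -2, -10, -21]
  [-13, -18, -1, -6, -17]
  [-17, -22, -5, -10, -21]
  [-12, -17, 0, -5, -16]
  [-11, -16, 1, -7, -18]
Key observation: the optimum is the walk 2->4->4->1->3, with weight (-9) + (-3) + (-4) + 6 = -10.
Optimal value attained by: walk 2->4->4->1->3.
Answer: (A^⊗4)[2][3] = -10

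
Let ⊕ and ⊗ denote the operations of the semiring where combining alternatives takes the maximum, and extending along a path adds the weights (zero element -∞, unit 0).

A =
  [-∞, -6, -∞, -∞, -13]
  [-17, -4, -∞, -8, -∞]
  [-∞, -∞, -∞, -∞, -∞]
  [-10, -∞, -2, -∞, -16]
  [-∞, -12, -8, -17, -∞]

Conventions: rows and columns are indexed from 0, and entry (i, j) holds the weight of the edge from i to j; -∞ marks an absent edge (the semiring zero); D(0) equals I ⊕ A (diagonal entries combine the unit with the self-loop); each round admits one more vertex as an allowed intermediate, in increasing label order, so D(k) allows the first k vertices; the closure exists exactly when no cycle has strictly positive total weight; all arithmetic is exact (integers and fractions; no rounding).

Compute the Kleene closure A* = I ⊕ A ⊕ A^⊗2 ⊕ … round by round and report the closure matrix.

D(0):
  [0, -6, -∞, -∞, -13]
  [-17, 0, -∞, -8, -∞]
  [-∞, -∞, 0, -∞, -∞]
  [-10, -∞, -2, 0, -16]
  [-∞, -12, -8, -17, 0]
D(1):
  [0, -6, -∞, -∞, -13]
  [-17, 0, -∞, -8, -30]
  [-∞, -∞, 0, -∞, -∞]
  [-10, -16, -2, 0, -16]
  [-∞, -12, -8, -17, 0]
D(2):
  [0, -6, -∞, -14, -13]
  [-17, 0, -∞, -8, -30]
  [-∞, -∞, 0, -∞, -∞]
  [-10, -16, -2, 0, -16]
  [-29, -12, -8, -17, 0]
D(3):
  [0, -6, -∞, -14, -13]
  [-17, 0, -∞, -8, -30]
  [-∞, -∞, 0, -∞, -∞]
  [-10, -16, -2, 0, -16]
  [-29, -12, -8, -17, 0]
D(4):
  [0, -6, -16, -14, -13]
  [-17, 0, -10, -8, -24]
  [-∞, -∞, 0, -∞, -∞]
  [-10, -16, -2, 0, -16]
  [-27, -12, -8, -17, 0]
D(5):
  [0, -6, -16, -14, -13]
  [-17, 0, -10, -8, -24]
  [-∞, -∞, 0, -∞, -∞]
  [-10, -16, -2, 0, -16]
  [-27, -12, -8, -17, 0]
Answer: A* = [[0, -6, -16, -14, -13], [-17, 0, -10, -8, -24], [-∞, -∞, 0, -∞, -∞], [-10, -16, -2, 0, -16], [-27, -12, -8, -17, 0]]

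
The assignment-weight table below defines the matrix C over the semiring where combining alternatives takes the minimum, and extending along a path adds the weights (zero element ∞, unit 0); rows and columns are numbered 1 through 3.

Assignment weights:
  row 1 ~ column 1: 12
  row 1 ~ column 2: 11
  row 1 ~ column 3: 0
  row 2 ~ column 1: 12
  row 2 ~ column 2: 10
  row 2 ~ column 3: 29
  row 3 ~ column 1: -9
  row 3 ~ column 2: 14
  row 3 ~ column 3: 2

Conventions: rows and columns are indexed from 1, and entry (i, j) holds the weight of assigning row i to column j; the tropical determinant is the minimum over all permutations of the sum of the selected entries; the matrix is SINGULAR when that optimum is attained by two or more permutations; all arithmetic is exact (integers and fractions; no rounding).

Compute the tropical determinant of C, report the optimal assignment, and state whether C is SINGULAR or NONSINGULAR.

σ = (1, 2, 3): 12 + 10 + 2 = 24
σ = (1, 3, 2): 12 + 29 + 14 = 55
σ = (2, 1, 3): 11 + 12 + 2 = 25
σ = (2, 3, 1): 11 + 29 + (-9) = 31
σ = (3, 1, 2): 0 + 12 + 14 = 26
σ = (3, 2, 1): 0 + 10 + (-9) = 1
Optimal value attained by: σ = (3, 2, 1).
Answer: det⊕(C) = 1; verdict: NONSINGULAR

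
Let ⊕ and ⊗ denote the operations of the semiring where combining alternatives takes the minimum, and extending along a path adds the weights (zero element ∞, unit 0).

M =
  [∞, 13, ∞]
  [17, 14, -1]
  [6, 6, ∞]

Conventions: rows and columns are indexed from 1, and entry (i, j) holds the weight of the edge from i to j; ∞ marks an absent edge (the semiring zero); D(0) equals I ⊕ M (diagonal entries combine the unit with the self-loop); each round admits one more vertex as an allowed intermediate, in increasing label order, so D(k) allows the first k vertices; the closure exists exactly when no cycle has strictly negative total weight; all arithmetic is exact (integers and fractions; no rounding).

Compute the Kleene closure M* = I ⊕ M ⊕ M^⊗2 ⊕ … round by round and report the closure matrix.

D(0):
  [0, 13, ∞]
  [17, 0, -1]
  [6, 6, 0]
D(1):
  [0, 13, ∞]
  [17, 0, -1]
  [6, 6, 0]
D(2):
  [0, 13, 12]
  [17, 0, -1]
  [6, 6, 0]
D(3):
  [0, 13, 12]
  [5, 0, -1]
  [6, 6, 0]
Answer: M* = [[0, 13, 12], [5, 0, -1], [6, 6, 0]]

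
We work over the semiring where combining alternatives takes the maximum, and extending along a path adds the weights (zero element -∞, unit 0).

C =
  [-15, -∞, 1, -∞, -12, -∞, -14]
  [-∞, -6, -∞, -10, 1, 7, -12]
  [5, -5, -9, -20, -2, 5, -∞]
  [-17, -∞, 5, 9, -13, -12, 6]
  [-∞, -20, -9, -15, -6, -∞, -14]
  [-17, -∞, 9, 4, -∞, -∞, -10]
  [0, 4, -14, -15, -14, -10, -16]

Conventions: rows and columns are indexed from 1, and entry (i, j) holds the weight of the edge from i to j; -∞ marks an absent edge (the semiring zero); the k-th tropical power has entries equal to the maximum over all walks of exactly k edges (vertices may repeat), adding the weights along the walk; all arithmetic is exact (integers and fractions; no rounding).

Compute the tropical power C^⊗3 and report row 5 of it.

C^⊗2:
  [6, -4, -8, -19, -1, 6, -26]
  [-10, -8, 16, 11, -5, 1, -3]
  [-4, -11, 14, 9, -4, 2, -5]
  [10, 10, 14, 18, 3, 10, 15]
  [-4, -10, -10, -6, -11, -4, -9]
  [14, 4, 9, 13, 7, 14, 10]
  [-9, -2, 1, -6, 5, 11, -8]
C^⊗3:
  [-3, -10, 15, 10, -3, 3, -4]
  [21, 11, 16, 20, 14, 21, 17]
  [19, 9, 14, 18, 12, 19, 15]
  [19, 19, 23, 27, 12, 19, 24]
  [-5, -5, 5, 3, -9, -3, 0]
  [14, 14, 23, 22, 7, 14, 19]
  [6, -4, 20, 15, -1, 6, 1]
Answer: row 5 of C^⊗3 = [-5, -5, 5, 3, -9, -3, 0]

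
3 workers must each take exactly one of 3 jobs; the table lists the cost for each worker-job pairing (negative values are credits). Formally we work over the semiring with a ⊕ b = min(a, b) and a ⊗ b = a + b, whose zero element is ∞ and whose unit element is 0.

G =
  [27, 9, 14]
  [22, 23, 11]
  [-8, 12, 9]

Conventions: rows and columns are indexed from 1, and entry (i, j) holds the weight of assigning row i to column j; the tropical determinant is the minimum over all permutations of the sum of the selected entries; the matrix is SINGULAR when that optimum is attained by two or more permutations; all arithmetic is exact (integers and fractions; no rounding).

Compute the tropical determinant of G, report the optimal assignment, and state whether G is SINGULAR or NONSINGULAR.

σ = (1, 2, 3): 27 + 23 + 9 = 59
σ = (1, 3, 2): 27 + 11 + 12 = 50
σ = (2, 1, 3): 9 + 22 + 9 = 40
σ = (2, 3, 1): 9 + 11 + (-8) = 12
σ = (3, 1, 2): 14 + 22 + 12 = 48
σ = (3, 2, 1): 14 + 23 + (-8) = 29
Optimal value attained by: σ = (2, 3, 1).
Answer: det⊕(G) = 12; verdict: NONSINGULAR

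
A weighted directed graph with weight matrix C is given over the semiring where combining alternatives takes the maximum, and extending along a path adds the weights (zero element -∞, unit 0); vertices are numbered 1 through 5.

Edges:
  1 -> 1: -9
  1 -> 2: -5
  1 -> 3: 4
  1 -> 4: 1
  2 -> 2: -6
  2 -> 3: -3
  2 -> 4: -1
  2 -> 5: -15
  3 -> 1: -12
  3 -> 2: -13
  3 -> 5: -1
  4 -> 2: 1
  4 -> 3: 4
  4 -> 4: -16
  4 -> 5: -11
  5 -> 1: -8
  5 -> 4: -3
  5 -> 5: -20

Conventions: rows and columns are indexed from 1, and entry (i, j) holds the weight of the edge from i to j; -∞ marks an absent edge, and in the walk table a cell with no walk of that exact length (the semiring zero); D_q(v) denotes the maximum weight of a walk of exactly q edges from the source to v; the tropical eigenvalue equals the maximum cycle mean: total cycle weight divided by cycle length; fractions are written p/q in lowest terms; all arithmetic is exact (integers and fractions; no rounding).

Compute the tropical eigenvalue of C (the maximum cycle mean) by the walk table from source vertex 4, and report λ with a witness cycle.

q=0: [-∞, -∞, -∞, 0, -∞]
q=1: [-∞, 1, 4, -16, -11]
q=2: [-8, -5, -2, 0, 3]
q=3: [-5, 1, 4, 0, -3]
q=4: [-8, 1, 4, 0, 3]
q=5: [-5, 1, 4, 0, 3]
Optimal cycle mean attained by: cycle 2->4->2, total (-1) + 1, length 2.
Answer: λ = 0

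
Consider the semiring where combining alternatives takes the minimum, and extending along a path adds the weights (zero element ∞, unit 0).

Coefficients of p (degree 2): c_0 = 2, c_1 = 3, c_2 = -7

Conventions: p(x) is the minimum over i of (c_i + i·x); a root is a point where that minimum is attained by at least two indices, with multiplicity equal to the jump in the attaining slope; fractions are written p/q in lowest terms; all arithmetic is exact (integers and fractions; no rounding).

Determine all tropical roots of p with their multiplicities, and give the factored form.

hull edge (i=0, c=2) to (i=2, c=-7): slope -9/2, span 2
Factored form: p(x) = -7 ⊗ (x ⊕ 9/2) ⊗ (x ⊕ 9/2)
Answer: roots = 9/2 (mult 2)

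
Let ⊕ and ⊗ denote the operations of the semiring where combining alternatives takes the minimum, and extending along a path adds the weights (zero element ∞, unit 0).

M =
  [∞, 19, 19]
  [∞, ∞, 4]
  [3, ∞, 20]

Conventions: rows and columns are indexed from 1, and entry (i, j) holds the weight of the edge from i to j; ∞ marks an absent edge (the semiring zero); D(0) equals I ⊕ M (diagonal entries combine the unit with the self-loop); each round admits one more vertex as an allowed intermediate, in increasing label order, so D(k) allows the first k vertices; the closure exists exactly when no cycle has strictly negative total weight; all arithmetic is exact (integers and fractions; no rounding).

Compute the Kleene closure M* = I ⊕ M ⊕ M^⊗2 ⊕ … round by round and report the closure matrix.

D(0):
  [0, 19, 19]
  [∞, 0, 4]
  [3, ∞, 0]
D(1):
  [0, 19, 19]
  [∞, 0, 4]
  [3, 22, 0]
D(2):
  [0, 19, 19]
  [∞, 0, 4]
  [3, 22, 0]
D(3):
  [0, 19, 19]
  [7, 0, 4]
  [3, 22, 0]
Answer: M* = [[0, 19, 19], [7, 0, 4], [3, 22, 0]]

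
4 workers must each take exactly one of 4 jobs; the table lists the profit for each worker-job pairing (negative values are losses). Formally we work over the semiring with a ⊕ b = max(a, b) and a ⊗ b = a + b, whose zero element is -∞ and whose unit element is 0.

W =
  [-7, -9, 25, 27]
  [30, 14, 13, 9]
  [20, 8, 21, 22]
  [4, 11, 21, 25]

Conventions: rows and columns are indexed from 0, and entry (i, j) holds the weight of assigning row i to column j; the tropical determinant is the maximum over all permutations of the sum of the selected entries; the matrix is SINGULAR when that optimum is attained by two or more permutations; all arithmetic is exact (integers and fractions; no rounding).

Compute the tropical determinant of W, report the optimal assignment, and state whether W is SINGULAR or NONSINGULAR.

σ = (0, 1, 2, 3): (-7) + 14 + 21 + 25 = 53
σ = (0, 1, 3, 2): (-7) + 14 + 22 + 21 = 50
σ = (0, 2, 1, 3): (-7) + 13 + 8 + 25 = 39
σ = (0, 2, 3, 1): (-7) + 13 + 22 + 11 = 39
σ = (0, 3, 1, 2): (-7) + 9 + 8 + 21 = 31
σ = (0, 3, 2, 1): (-7) + 9 + 21 + 11 = 34
σ = (1, 0, 2, 3): (-9) + 30 + 21 + 25 = 67
σ = (1, 0, 3, 2): (-9) + 30 + 22 + 21 = 64
σ = (1, 2, 0, 3): (-9) + 13 + 20 + 25 = 49
σ = (1, 2, 3, 0): (-9) + 13 + 22 + 4 = 30
σ = (1, 3, 0, 2): (-9) + 9 + 20 + 21 = 41
σ = (1, 3, 2, 0): (-9) + 9 + 21 + 4 = 25
σ = (2, 0, 1, 3): 25 + 30 + 8 + 25 = 88
σ = (2, 0, 3, 1): 25 + 30 + 22 + 11 = 88
σ = (2, 1, 0, 3): 25 + 14 + 20 + 25 = 84
σ = (2, 1, 3, 0): 25 + 14 + 22 + 4 = 65
σ = (2, 3, 0, 1): 25 + 9 + 20 + 11 = 65
σ = (2, 3, 1, 0): 25 + 9 + 8 + 4 = 46
σ = (3, 0, 1, 2): 27 + 30 + 8 + 21 = 86
σ = (3, 0, 2, 1): 27 + 30 + 21 + 11 = 89
σ = (3, 1, 0, 2): 27 + 14 + 20 + 21 = 82
σ = (3, 1, 2, 0): 27 + 14 + 21 + 4 = 66
σ = (3, 2, 0, 1): 27 + 13 + 20 + 11 = 71
σ = (3, 2, 1, 0): 27 + 13 + 8 + 4 = 52
Optimal value attained by: σ = (3, 0, 2, 1).
Answer: det⊕(W) = 89; verdict: NONSINGULAR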